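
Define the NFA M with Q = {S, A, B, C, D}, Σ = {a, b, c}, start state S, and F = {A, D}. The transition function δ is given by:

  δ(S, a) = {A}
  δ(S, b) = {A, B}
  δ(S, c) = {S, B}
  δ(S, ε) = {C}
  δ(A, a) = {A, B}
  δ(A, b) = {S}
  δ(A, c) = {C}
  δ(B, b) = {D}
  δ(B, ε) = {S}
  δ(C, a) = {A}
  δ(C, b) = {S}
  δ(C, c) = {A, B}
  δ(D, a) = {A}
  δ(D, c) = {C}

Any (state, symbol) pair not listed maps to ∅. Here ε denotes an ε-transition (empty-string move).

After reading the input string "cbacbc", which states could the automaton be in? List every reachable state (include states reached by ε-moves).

{S, A, B, C}

Start: ε-closure({S}) = {S, C}.
Read 'c': S→{S, B}, C→{A, B}; union {S, A, B}; ε-closure = {S, A, B, C}.
Read 'b': S→{A, B}, A→{S}, B→{D}, C→{S}; union {S, A, B, D}; ε-closure = {S, A, B, C, D}.
Read 'a': S→{A}, A→{A, B}, B→∅, C→{A}, D→{A}; union {A, B}; ε-closure = {S, A, B, C}.
Read 'c': S→{S, B}, A→{C}, B→∅, C→{A, B}; now {S, A, B, C}.
Read 'b': S→{A, B}, A→{S}, B→{D}, C→{S}; union {S, A, B, D}; ε-closure = {S, A, B, C, D}.
Read 'c': S→{S, B}, A→{C}, B→∅, C→{A, B}, D→{C}; now {S, A, B, C}.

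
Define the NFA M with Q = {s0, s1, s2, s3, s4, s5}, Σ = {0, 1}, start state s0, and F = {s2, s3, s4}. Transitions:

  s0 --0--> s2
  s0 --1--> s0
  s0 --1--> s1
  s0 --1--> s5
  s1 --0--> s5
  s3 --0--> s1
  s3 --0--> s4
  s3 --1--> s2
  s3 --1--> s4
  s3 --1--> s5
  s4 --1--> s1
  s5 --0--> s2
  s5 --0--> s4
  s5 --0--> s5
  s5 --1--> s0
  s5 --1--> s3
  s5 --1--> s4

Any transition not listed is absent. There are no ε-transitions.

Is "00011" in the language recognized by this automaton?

Start in {s0}.
Read '0': s0→{s2}; now {s2}.
Read '0': s2→∅; now ∅.
The set is empty and remains empty for the remaining 3 symbols.
The final set ∅ contains no accepting state.

No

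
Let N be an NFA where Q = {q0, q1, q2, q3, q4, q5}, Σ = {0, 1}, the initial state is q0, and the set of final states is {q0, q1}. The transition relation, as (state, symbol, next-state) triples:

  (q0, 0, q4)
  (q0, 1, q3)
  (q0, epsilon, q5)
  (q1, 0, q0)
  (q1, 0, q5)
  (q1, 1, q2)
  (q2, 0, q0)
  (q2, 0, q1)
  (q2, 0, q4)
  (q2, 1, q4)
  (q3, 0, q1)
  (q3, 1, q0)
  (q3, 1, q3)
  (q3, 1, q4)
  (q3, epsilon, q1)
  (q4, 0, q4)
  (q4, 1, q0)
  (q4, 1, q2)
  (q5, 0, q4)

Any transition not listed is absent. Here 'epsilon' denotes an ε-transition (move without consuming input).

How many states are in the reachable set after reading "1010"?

4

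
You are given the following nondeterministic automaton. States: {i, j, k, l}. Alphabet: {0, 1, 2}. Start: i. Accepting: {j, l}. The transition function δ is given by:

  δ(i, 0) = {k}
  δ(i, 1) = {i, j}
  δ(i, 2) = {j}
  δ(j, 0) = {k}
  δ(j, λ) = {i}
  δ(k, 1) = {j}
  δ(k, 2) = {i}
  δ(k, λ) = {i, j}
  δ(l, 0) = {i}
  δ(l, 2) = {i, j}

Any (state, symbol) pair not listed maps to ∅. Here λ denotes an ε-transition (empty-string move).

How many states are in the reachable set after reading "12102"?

Start in {i}.
Read '1': i→{i, j}; now {i, j}.
Read '2': i→{j}, j→∅; union {j}; ε-closure = {i, j}.
Read '1': i→{i, j}, j→∅; now {i, j}.
Read '0': i→{k}, j→{k}; union {k}; ε-closure = {i, j, k}.
Read '2': i→{j}, j→∅, k→{i}; now {i, j}.
That set has 2 states.

2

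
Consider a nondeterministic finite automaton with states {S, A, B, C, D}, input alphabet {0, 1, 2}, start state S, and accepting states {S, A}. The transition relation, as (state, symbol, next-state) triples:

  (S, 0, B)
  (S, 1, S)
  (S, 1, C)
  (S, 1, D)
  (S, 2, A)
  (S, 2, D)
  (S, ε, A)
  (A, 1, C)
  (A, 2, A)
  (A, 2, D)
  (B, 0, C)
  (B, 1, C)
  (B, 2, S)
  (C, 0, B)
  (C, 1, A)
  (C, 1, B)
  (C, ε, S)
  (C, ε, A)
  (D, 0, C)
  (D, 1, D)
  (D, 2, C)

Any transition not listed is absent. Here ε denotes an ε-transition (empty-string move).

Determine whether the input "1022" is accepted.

Yes

Start: ε-closure({S}) = {S, A}.
Read '1': {S, A} → {S, A, C, D}.
Read '0': {S, A, C, D} → {S, A, B, C}.
Read '2': {S, A, B, C} → {S, A, D}.
Read '2': {S, A, D} → {S, A, C, D}.
The final set {S, A, C, D} contains the accepting states S, A.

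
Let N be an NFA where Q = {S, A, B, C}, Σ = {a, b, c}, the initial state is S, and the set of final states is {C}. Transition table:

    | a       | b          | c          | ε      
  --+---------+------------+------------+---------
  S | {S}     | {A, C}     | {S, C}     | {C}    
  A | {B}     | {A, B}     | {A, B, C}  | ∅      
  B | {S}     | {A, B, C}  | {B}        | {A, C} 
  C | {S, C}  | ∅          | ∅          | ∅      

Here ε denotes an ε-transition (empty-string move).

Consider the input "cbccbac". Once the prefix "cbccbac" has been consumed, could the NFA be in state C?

Start: ε-closure({S}) = {S, C}.
Read 'c': S→{S, C}, C→∅; now {S, C}.
Read 'b': S→{A, C}, C→∅; now {A, C}.
Read 'c': A→{A, B, C}, C→∅; now {A, B, C}.
Read 'c': A→{A, B, C}, B→{B}, C→∅; now {A, B, C}.
Read 'b': A→{A, B}, B→{A, B, C}, C→∅; now {A, B, C}.
Read 'a': A→{B}, B→{S}, C→{S, C}; union {S, B, C}; ε-closure = {S, A, B, C}.
Read 'c': S→{S, C}, A→{A, B, C}, B→{B}, C→∅; now {S, A, B, C}.
State C is in {S, A, B, C}.

Yes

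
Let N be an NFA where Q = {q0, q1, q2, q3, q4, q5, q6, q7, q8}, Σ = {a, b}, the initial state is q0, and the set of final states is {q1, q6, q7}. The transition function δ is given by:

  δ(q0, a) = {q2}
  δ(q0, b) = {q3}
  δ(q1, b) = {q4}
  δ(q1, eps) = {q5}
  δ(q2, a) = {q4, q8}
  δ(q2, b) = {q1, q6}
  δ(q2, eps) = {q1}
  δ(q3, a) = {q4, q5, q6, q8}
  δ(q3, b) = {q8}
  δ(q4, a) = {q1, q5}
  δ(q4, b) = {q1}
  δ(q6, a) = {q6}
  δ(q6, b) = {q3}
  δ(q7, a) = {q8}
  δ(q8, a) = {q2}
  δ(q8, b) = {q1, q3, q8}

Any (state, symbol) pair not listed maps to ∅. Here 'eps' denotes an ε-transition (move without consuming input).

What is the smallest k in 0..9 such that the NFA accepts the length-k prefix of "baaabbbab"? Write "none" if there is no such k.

2

Start in {q0}.
Read 'b': {q0} → {q3}.
Read 'a': {q3} → {q4, q5, q6, q8}.
None of the earlier sets intersect F, but {q4, q5, q6, q8} does.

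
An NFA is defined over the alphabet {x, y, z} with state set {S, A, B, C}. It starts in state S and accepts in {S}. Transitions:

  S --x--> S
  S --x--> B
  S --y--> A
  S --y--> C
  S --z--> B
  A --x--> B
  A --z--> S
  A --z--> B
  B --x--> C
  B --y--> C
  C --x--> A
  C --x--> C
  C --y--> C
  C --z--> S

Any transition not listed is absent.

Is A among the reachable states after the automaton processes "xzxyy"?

Start in {S}.
Read 'x': S→{S, B}; now {S, B}.
Read 'z': S→{B}, B→∅; now {B}.
Read 'x': B→{C}; now {C}.
Read 'y': C→{C}; now {C}.
Read 'y': C→{C}; now {C}.
State A is not in {C}.

No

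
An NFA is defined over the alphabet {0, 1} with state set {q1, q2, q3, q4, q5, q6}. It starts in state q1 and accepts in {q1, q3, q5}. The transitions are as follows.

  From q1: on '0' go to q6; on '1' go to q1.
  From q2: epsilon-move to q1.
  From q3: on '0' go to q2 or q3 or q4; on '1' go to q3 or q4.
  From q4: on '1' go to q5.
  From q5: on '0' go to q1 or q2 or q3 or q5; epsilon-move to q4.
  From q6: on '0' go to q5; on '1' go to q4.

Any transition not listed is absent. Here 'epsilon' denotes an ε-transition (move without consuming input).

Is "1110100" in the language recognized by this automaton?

Start in {q1}.
Read '1': q1→{q1}; now {q1}.
Read '1': q1→{q1}; now {q1}.
Read '1': q1→{q1}; now {q1}.
Read '0': q1→{q6}; now {q6}.
Read '1': q6→{q4}; now {q4}.
Read '0': q4→∅; now ∅.
The set is empty and remains empty for the remaining 1 symbol.
The final set ∅ contains no accepting state.

No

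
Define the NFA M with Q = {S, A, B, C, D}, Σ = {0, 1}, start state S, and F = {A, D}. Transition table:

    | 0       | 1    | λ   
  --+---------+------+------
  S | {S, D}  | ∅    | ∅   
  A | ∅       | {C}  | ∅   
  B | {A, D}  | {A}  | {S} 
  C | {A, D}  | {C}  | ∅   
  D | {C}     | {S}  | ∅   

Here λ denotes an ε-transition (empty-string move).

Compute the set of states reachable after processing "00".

{S, C, D}

Start in {S}.
Read '0': {S} → {S, D}.
Read '0': {S, D} → {S, C, D}.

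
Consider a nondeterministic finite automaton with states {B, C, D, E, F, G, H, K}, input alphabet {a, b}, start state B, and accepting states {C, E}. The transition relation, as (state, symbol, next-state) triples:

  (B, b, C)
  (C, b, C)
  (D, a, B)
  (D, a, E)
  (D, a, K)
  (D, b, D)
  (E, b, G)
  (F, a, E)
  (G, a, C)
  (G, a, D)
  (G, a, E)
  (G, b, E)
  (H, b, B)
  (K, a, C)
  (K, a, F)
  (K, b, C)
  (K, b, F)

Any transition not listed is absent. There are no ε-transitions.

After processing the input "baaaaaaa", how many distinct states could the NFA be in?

0

Start in {B}.
Read 'b': B→{C}; now {C}.
Read 'a': C→∅; now ∅.
The set is empty and remains empty for the remaining 6 symbols.
That set has 0 states.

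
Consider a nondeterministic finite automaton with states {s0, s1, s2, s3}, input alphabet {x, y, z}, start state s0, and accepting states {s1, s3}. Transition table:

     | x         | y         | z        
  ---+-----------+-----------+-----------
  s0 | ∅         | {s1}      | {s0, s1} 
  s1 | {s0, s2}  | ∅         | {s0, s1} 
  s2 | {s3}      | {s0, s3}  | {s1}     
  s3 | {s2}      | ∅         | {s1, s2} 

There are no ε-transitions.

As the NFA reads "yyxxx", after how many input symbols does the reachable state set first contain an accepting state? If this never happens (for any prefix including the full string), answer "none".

1

Start in {s0}.
Read 'y': s0→{s1}; now {s1}.
None of the earlier sets intersect F, but {s1} does.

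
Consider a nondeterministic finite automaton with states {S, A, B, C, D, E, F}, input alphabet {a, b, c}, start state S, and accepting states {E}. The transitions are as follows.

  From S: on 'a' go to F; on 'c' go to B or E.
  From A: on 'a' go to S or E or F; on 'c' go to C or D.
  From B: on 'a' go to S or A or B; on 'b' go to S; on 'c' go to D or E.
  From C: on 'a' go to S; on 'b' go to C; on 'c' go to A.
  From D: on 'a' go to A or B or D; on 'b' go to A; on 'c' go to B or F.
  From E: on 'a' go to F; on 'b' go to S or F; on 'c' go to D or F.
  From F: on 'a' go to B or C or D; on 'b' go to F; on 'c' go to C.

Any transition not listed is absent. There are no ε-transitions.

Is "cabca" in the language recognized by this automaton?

Start in {S}.
Read 'c': S→{B, E}; now {B, E}.
Read 'a': B→{S, A, B}, E→{F}; now {S, A, B, F}.
Read 'b': S→∅, A→∅, B→{S}, F→{F}; now {S, F}.
Read 'c': S→{B, E}, F→{C}; now {B, C, E}.
Read 'a': B→{S, A, B}, C→{S}, E→{F}; now {S, A, B, F}.
The final set {S, A, B, F} contains no accepting state.

No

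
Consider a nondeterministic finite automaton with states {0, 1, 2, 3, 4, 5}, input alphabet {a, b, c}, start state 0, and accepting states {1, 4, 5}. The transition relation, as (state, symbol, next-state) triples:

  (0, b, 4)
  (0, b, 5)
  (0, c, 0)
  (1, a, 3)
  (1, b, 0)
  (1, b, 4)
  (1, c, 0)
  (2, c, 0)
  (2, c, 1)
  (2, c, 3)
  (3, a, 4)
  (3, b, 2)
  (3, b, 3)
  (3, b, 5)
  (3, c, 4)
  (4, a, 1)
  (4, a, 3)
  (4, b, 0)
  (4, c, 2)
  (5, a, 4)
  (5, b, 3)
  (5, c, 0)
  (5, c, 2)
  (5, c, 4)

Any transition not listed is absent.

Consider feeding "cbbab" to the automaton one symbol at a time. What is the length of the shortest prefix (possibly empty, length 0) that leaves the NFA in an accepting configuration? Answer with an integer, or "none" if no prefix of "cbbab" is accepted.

2

Start in {0}.
Read 'c': 0→{0}; now {0}.
Read 'b': 0→{4, 5}; now {4, 5}.
None of the earlier sets intersect F, but {4, 5} does.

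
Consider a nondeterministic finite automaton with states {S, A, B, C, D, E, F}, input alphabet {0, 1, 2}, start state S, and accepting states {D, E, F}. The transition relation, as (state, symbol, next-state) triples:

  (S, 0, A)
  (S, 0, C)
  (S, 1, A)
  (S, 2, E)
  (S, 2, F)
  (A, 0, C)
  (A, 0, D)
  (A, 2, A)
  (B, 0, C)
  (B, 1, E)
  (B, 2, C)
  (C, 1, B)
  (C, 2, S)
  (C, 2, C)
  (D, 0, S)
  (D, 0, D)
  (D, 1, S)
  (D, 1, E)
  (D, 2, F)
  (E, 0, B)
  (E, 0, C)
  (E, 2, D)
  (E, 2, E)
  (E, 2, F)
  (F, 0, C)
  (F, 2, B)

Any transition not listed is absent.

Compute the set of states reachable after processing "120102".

Start in {S}.
Read '1': {S} → {A}.
Read '2': {A} → {A}.
Read '0': {A} → {C, D}.
Read '1': {C, D} → {S, B, E}.
Read '0': {S, B, E} → {A, B, C}.
Read '2': {A, B, C} → {S, A, C}.

{S, A, C}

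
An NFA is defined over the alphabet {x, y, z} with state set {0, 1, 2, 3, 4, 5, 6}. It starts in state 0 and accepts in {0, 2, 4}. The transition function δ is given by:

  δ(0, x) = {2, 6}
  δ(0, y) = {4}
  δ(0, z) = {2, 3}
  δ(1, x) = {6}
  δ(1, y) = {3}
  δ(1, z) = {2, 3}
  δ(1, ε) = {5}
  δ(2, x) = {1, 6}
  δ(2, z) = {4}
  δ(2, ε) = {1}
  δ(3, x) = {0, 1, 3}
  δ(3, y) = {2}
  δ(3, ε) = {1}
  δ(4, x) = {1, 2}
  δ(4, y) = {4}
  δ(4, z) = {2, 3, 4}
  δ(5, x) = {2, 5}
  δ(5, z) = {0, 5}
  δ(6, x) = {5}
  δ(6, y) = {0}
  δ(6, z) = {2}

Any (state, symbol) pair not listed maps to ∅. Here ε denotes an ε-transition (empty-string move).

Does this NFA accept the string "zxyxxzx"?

Yes

Start in {0}.
Read 'z': 0→{2, 3}; union {2, 3}; ε-closure = {1, 2, 3, 5}.
Read 'x': 1→{6}, 2→{1, 6}, 3→{0, 1, 3}, 5→{2, 5}; now {0, 1, 2, 3, 5, 6}.
Read 'y': 0→{4}, 1→{3}, 2→∅, 3→{2}, 5→∅, 6→{0}; union {0, 2, 3, 4}; ε-closure = {0, 1, 2, 3, 4, 5}.
Read 'x': 0→{2, 6}, 1→{6}, 2→{1, 6}, 3→{0, 1, 3}, 4→{1, 2}, 5→{2, 5}; now {0, 1, 2, 3, 5, 6}.
Read 'x': 0→{2, 6}, 1→{6}, 2→{1, 6}, 3→{0, 1, 3}, 5→{2, 5}, 6→{5}; now {0, 1, 2, 3, 5, 6}.
Read 'z': 0→{2, 3}, 1→{2, 3}, 2→{4}, 3→∅, 5→{0, 5}, 6→{2}; union {0, 2, 3, 4, 5}; ε-closure = {0, 1, 2, 3, 4, 5}.
Read 'x': 0→{2, 6}, 1→{6}, 2→{1, 6}, 3→{0, 1, 3}, 4→{1, 2}, 5→{2, 5}; now {0, 1, 2, 3, 5, 6}.
The final set {0, 1, 2, 3, 5, 6} contains the accepting states 0, 2.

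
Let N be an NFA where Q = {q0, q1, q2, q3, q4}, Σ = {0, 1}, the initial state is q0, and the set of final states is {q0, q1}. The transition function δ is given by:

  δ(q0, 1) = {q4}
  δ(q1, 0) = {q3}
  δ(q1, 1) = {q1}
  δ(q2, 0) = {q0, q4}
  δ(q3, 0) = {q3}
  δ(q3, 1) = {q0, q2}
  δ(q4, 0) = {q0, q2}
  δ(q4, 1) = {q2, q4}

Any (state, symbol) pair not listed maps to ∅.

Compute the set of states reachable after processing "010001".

Start in {q0}.
Read '0': q0→∅; now ∅.
The set is empty and remains empty for the remaining 5 symbols.

∅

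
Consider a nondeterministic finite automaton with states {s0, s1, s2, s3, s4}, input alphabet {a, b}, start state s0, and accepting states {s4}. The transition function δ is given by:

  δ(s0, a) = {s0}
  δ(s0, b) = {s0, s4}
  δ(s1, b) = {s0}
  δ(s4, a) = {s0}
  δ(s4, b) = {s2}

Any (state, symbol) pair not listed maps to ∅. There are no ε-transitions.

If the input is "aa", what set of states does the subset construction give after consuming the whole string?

Start in {s0}.
Read 'a': s0→{s0}; now {s0}.
Read 'a': s0→{s0}; now {s0}.

{s0}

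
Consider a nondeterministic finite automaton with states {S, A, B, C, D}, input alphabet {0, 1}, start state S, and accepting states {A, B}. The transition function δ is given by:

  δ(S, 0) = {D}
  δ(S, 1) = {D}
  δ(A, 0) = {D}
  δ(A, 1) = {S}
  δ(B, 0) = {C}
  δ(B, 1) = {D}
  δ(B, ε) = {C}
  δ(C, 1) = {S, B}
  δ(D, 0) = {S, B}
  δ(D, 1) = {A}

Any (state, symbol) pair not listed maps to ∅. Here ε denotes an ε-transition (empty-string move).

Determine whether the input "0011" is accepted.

Yes

Start in {S}.
Read '0': {S} → {D}.
Read '0': {D} → {S, B, C}.
Read '1': {S, B, C} → {S, B, C, D}.
Read '1': {S, B, C, D} → {S, A, B, C, D}.
The final set {S, A, B, C, D} contains the accepting states A, B.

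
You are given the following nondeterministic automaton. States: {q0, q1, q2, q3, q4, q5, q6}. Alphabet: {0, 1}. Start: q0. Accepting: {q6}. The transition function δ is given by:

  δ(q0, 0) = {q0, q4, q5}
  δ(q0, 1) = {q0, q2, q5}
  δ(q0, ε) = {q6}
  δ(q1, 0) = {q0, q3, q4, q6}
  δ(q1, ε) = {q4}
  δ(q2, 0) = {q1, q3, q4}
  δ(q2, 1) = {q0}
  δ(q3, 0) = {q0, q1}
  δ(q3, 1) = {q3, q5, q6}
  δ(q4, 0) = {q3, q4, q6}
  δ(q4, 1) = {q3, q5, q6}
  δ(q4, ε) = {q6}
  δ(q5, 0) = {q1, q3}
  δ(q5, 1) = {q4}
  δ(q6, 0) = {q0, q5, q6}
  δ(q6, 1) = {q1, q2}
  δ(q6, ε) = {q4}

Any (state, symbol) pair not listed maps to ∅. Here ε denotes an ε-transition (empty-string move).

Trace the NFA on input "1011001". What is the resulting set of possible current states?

Start: ε-closure({q0}) = {q0, q4, q6}.
Read '1': q0→{q0, q2, q5}, q4→{q3, q5, q6}, q6→{q1, q2}; union {q0, q1, q2, q3, q5, q6}; ε-closure = {q0, q1, q2, q3, q4, q5, q6}.
Read '0': q0→{q0, q4, q5}, q1→{q0, q3, q4, q6}, q2→{q1, q3, q4}, q3→{q0, q1}, q4→{q3, q4, q6}, q5→{q1, q3}, q6→{q0, q5, q6}; now {q0, q1, q3, q4, q5, q6}.
Read '1': q0→{q0, q2, q5}, q1→∅, q3→{q3, q5, q6}, q4→{q3, q5, q6}, q5→{q4}, q6→{q1, q2}; now {q0, q1, q2, q3, q4, q5, q6}.
Read '1': q0→{q0, q2, q5}, q1→∅, q2→{q0}, q3→{q3, q5, q6}, q4→{q3, q5, q6}, q5→{q4}, q6→{q1, q2}; now {q0, q1, q2, q3, q4, q5, q6}.
Read '0': q0→{q0, q4, q5}, q1→{q0, q3, q4, q6}, q2→{q1, q3, q4}, q3→{q0, q1}, q4→{q3, q4, q6}, q5→{q1, q3}, q6→{q0, q5, q6}; now {q0, q1, q3, q4, q5, q6}.
Read '0': q0→{q0, q4, q5}, q1→{q0, q3, q4, q6}, q3→{q0, q1}, q4→{q3, q4, q6}, q5→{q1, q3}, q6→{q0, q5, q6}; now {q0, q1, q3, q4, q5, q6}.
Read '1': q0→{q0, q2, q5}, q1→∅, q3→{q3, q5, q6}, q4→{q3, q5, q6}, q5→{q4}, q6→{q1, q2}; now {q0, q1, q2, q3, q4, q5, q6}.

{q0, q1, q2, q3, q4, q5, q6}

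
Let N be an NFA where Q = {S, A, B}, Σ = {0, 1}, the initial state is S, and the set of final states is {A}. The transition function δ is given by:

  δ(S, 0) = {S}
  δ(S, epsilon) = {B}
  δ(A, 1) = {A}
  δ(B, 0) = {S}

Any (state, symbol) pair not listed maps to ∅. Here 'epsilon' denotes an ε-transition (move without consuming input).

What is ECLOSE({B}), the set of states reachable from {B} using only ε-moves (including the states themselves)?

{B}

Begin with {B}.
No ε-moves leave this set, so the closure equals the set itself.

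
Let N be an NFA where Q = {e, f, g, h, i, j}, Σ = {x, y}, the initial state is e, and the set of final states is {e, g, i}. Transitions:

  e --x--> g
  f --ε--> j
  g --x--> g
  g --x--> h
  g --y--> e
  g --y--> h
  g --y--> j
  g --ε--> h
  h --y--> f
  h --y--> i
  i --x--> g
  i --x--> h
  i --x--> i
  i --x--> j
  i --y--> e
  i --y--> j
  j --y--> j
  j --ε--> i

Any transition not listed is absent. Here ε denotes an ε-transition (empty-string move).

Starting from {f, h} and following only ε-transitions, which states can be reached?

{f, h, i, j}

Begin with {f, h}.
ε-move f → j; add j.
ε-move j → i; add i.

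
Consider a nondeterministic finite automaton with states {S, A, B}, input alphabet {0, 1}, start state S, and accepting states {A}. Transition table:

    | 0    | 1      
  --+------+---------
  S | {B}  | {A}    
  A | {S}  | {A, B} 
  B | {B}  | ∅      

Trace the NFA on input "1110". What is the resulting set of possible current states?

{S, B}

Start in {S}.
Read '1': S→{A}; now {A}.
Read '1': A→{A, B}; now {A, B}.
Read '1': A→{A, B}, B→∅; now {A, B}.
Read '0': A→{S}, B→{B}; now {S, B}.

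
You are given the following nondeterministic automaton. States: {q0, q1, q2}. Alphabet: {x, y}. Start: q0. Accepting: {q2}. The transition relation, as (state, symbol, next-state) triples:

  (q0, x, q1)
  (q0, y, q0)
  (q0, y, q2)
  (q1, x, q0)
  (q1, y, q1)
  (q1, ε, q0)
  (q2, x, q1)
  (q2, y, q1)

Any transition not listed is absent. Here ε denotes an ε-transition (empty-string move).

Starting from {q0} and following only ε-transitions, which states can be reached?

{q0}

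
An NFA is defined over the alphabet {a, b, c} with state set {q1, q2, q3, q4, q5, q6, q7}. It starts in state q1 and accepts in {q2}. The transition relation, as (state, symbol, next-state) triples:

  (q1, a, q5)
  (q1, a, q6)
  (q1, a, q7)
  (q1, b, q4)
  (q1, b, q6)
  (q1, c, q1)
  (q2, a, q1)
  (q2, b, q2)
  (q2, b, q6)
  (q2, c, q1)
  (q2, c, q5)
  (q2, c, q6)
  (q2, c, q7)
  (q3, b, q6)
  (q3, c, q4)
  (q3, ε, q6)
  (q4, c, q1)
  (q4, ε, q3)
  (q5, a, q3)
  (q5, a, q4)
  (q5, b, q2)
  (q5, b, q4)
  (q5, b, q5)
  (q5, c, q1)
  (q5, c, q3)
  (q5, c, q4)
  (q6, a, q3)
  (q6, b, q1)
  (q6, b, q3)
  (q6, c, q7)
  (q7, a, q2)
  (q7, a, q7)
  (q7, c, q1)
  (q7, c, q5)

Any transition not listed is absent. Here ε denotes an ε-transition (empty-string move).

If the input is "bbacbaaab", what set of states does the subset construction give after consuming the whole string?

{q1, q2, q3, q4, q6}

Start in {q1}.
Read 'b': {q1} → {q3, q4, q6}.
Read 'b': {q3, q4, q6} → {q1, q3, q6}.
Read 'a': {q1, q3, q6} → {q3, q5, q6, q7}.
Read 'c': {q3, q5, q6, q7} → {q1, q3, q4, q5, q6, q7}.
Read 'b': {q1, q3, q4, q5, q6, q7} → {q1, q2, q3, q4, q5, q6}.
Read 'a': {q1, q2, q3, q4, q5, q6} → {q1, q3, q4, q5, q6, q7}.
Read 'a': {q1, q3, q4, q5, q6, q7} → {q2, q3, q4, q5, q6, q7}.
Read 'a': {q2, q3, q4, q5, q6, q7} → {q1, q2, q3, q4, q6, q7}.
Read 'b': {q1, q2, q3, q4, q6, q7} → {q1, q2, q3, q4, q6}.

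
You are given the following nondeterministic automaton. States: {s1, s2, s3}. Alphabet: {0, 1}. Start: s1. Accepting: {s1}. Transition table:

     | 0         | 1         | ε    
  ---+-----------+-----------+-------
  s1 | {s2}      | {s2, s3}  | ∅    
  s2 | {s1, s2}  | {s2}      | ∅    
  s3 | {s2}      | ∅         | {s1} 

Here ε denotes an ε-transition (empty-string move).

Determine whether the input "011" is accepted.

No

Start in {s1}.
Read '0': {s1} → {s2}.
Read '1': {s2} → {s2}.
Read '1': {s2} → {s2}.
The final set {s2} contains no accepting state.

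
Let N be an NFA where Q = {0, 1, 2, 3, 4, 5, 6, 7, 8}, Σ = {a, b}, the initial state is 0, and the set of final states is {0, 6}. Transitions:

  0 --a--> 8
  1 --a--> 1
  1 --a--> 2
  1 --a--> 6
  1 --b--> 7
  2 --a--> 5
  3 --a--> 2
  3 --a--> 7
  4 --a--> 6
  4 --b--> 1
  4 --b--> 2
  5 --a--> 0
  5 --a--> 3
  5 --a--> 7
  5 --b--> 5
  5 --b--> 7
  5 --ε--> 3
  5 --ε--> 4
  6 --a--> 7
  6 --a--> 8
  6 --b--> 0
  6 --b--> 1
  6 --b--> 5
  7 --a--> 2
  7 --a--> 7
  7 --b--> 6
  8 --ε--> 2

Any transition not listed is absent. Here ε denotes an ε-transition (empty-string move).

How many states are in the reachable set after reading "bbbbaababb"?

0

Start in {0}.
Read 'b': 0→∅; now ∅.
The set is empty and remains empty for the remaining 9 symbols.
That set has 0 states.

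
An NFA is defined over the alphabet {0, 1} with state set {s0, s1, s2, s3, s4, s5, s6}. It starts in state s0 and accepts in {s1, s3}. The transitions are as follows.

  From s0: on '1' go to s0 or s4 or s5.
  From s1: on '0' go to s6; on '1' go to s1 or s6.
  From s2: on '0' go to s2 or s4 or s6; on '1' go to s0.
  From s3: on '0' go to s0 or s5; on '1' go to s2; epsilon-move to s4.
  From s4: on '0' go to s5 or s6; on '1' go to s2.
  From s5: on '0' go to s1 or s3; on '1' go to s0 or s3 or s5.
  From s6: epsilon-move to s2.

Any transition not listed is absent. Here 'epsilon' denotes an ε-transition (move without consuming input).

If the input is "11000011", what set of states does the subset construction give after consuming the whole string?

Start in {s0}.
Read '1': {s0} → {s0, s4, s5}.
Read '1': {s0, s4, s5} → {s0, s2, s3, s4, s5}.
Read '0': {s0, s2, s3, s4, s5} → {s0, s1, s2, s3, s4, s5, s6}.
Read '0': {s0, s1, s2, s3, s4, s5, s6} → {s0, s1, s2, s3, s4, s5, s6}.
Read '0': {s0, s1, s2, s3, s4, s5, s6} → {s0, s1, s2, s3, s4, s5, s6}.
Read '0': {s0, s1, s2, s3, s4, s5, s6} → {s0, s1, s2, s3, s4, s5, s6}.
Read '1': {s0, s1, s2, s3, s4, s5, s6} → {s0, s1, s2, s3, s4, s5, s6}.
Read '1': {s0, s1, s2, s3, s4, s5, s6} → {s0, s1, s2, s3, s4, s5, s6}.

{s0, s1, s2, s3, s4, s5, s6}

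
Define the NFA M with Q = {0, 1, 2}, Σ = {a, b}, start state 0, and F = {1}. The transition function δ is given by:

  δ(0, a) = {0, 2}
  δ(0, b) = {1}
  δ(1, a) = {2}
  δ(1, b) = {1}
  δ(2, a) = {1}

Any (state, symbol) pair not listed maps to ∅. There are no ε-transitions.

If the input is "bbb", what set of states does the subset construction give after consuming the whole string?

{1}

Start in {0}.
Read 'b': {0} → {1}.
Read 'b': {1} → {1}.
Read 'b': {1} → {1}.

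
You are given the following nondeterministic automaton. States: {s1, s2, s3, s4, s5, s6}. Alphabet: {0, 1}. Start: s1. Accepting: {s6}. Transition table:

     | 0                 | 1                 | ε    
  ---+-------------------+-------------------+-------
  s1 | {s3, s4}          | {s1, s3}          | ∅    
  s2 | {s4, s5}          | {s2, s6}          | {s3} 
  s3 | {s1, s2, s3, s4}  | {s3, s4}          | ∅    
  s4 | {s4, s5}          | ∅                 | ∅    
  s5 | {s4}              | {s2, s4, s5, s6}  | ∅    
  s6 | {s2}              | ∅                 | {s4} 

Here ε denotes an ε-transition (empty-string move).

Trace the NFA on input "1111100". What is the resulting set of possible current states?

Start in {s1}.
Read '1': {s1} → {s1, s3}.
Read '1': {s1, s3} → {s1, s3, s4}.
Read '1': {s1, s3, s4} → {s1, s3, s4}.
Read '1': {s1, s3, s4} → {s1, s3, s4}.
Read '1': {s1, s3, s4} → {s1, s3, s4}.
Read '0': {s1, s3, s4} → {s1, s2, s3, s4, s5}.
Read '0': {s1, s2, s3, s4, s5} → {s1, s2, s3, s4, s5}.

{s1, s2, s3, s4, s5}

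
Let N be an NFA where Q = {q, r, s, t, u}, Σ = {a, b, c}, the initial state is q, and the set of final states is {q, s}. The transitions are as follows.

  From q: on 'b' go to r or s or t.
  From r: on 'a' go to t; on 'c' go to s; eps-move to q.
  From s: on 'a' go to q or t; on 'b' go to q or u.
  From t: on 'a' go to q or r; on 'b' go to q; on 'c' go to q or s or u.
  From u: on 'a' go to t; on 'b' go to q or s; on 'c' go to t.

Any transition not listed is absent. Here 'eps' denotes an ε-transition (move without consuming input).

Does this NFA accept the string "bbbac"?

Yes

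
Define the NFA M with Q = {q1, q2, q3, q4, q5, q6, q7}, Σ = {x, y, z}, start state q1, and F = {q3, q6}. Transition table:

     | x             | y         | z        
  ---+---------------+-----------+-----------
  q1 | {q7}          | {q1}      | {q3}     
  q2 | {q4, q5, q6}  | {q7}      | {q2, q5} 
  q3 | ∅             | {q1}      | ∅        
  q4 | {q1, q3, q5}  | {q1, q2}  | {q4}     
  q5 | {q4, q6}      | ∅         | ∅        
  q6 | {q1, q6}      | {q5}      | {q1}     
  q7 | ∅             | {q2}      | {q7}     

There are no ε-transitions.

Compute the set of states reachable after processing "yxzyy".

{q7}

Start in {q1}.
Read 'y': {q1} → {q1}.
Read 'x': {q1} → {q7}.
Read 'z': {q7} → {q7}.
Read 'y': {q7} → {q2}.
Read 'y': {q2} → {q7}.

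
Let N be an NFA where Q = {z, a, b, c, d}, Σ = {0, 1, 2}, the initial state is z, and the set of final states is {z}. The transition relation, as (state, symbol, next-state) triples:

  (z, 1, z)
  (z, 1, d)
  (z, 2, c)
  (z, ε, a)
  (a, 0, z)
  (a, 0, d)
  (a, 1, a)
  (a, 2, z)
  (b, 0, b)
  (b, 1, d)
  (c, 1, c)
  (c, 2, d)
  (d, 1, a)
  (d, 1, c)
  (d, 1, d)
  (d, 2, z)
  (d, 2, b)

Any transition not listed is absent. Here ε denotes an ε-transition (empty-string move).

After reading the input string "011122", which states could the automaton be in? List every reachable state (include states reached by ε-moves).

{z, a, b, c, d}

Start: ε-closure({z}) = {z, a}.
Read '0': {z, a} → {z, a, d}.
Read '1': {z, a, d} → {z, a, c, d}.
Read '1': {z, a, c, d} → {z, a, c, d}.
Read '1': {z, a, c, d} → {z, a, c, d}.
Read '2': {z, a, c, d} → {z, a, b, c, d}.
Read '2': {z, a, b, c, d} → {z, a, b, c, d}.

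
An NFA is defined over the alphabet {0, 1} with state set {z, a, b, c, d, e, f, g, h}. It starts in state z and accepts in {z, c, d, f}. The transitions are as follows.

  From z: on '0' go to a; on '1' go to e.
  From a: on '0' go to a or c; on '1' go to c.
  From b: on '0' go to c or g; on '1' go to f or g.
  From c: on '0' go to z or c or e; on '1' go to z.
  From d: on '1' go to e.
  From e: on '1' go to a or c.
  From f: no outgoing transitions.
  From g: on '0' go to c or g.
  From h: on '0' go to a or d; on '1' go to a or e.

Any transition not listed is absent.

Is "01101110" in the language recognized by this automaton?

No

Start in {z}.
Read '0': z→{a}; now {a}.
Read '1': a→{c}; now {c}.
Read '1': c→{z}; now {z}.
Read '0': z→{a}; now {a}.
Read '1': a→{c}; now {c}.
Read '1': c→{z}; now {z}.
Read '1': z→{e}; now {e}.
Read '0': e→∅; now ∅.
The final set ∅ contains no accepting state.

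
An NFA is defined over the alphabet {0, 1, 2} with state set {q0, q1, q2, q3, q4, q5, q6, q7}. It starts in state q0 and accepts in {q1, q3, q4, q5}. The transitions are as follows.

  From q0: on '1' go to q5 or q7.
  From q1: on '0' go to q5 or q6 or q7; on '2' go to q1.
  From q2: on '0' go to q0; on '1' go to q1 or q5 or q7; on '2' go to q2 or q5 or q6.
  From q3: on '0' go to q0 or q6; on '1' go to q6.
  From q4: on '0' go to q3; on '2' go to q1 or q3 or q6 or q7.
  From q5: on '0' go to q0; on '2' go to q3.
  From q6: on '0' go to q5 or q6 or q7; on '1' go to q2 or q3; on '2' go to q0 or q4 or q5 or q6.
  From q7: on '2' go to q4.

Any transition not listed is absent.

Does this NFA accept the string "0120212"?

No

Start in {q0}.
Read '0': q0→∅; now ∅.
The set is empty and remains empty for the remaining 6 symbols.
The final set ∅ contains no accepting state.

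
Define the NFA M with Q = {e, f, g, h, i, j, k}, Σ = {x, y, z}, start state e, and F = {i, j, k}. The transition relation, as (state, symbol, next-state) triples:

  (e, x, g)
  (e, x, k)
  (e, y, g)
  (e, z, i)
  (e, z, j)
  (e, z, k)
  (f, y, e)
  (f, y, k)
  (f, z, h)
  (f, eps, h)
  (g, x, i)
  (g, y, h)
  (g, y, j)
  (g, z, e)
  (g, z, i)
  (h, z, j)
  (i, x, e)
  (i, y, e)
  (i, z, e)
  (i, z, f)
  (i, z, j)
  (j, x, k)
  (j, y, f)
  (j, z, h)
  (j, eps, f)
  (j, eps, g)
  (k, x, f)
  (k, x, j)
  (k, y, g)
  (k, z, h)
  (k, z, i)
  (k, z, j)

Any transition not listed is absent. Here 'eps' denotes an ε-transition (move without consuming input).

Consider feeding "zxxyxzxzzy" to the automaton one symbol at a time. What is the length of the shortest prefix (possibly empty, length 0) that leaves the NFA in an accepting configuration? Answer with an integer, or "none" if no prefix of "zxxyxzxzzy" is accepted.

1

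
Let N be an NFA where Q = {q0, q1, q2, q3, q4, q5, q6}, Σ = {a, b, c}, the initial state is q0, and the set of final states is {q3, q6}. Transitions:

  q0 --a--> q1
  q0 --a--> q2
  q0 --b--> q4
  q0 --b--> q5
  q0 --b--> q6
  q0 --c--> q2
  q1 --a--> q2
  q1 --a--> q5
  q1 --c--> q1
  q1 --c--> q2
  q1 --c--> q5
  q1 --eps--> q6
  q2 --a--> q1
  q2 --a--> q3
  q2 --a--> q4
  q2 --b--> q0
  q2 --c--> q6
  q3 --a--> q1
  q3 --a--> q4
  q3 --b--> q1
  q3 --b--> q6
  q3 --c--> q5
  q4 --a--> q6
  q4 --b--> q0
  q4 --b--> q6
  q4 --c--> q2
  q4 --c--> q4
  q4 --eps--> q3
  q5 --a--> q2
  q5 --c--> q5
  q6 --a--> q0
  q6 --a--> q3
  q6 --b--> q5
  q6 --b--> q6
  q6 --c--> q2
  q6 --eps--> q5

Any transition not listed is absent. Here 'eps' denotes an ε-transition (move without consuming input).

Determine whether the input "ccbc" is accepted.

No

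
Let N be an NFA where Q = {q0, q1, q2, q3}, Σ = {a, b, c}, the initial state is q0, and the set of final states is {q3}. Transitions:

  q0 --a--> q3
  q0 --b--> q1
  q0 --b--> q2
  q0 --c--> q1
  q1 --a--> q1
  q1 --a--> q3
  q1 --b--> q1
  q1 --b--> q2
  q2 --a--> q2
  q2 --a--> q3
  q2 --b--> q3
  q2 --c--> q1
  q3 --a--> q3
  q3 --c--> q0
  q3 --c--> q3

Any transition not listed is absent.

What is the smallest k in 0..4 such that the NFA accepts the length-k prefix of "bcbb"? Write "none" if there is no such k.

4

Start in {q0}.
Read 'b': {q0} → {q1, q2}.
Read 'c': {q1, q2} → {q1}.
Read 'b': {q1} → {q1, q2}.
Read 'b': {q1, q2} → {q1, q2, q3}.
None of the earlier sets intersect F, but {q1, q2, q3} does.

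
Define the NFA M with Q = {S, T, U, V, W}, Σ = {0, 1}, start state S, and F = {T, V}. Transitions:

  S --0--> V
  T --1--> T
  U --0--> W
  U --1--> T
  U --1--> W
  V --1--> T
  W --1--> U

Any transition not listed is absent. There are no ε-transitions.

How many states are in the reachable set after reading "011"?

1

Start in {S}.
Read '0': S→{V}; now {V}.
Read '1': V→{T}; now {T}.
Read '1': T→{T}; now {T}.
That set has 1 state.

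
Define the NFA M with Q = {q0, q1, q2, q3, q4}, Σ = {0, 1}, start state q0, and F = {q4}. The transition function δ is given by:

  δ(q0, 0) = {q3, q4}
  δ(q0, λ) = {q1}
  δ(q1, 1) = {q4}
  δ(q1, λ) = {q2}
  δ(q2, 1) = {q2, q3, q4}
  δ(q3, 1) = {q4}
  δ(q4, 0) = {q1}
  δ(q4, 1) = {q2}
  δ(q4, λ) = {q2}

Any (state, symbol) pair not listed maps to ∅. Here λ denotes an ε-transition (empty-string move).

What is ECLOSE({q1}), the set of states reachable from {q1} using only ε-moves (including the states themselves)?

{q1, q2}

Begin with {q1}.
ε-move q1 → q2; add q2.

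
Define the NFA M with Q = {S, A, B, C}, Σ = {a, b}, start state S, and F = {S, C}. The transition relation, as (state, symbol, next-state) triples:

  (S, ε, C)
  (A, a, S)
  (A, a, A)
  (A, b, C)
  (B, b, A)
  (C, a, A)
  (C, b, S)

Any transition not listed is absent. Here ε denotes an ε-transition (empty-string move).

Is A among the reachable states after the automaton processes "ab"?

Start: ε-closure({S}) = {S, C}.
Read 'a': {S, C} → {A}.
Read 'b': {A} → {C}.
State A is not in {C}.

No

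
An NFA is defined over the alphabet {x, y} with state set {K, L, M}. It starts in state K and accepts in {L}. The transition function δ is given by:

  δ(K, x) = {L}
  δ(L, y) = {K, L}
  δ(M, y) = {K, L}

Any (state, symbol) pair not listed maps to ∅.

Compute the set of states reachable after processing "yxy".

Start in {K}.
Read 'y': {K} → ∅.
The set is empty and remains empty for the remaining 2 symbols.

∅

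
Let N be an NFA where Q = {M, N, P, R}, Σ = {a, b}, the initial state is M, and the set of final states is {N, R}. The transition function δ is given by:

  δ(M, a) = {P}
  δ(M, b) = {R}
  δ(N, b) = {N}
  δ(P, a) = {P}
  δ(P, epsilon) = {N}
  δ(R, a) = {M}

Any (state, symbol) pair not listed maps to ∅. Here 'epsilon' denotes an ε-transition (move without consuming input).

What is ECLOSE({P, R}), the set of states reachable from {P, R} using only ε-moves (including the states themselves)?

{N, P, R}

Begin with {P, R}.
ε-move P → N; add N.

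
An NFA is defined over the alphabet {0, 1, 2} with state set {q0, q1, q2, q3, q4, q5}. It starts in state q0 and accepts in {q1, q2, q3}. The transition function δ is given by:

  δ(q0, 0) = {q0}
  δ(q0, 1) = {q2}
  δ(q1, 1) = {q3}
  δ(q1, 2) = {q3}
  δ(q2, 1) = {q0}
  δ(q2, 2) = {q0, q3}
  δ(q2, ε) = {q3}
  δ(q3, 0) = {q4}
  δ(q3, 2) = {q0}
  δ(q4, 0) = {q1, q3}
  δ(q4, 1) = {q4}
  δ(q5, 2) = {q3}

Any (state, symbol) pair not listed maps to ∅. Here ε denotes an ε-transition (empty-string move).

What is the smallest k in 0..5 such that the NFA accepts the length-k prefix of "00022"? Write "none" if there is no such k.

none

Start in {q0}.
Read '0': q0→{q0}; now {q0}.
Read '0': q0→{q0}; now {q0}.
Read '0': q0→{q0}; now {q0}.
Read '2': q0→∅; now ∅.
The set is empty and remains empty for the remaining 1 symbol.
No reachable set along the way intersects F.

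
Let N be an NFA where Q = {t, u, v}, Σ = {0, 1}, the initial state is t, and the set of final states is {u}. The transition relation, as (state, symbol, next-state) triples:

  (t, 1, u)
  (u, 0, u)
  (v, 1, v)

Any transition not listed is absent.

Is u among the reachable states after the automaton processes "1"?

Start in {t}.
Read '1': {t} → {u}.
State u is in {u}.

Yes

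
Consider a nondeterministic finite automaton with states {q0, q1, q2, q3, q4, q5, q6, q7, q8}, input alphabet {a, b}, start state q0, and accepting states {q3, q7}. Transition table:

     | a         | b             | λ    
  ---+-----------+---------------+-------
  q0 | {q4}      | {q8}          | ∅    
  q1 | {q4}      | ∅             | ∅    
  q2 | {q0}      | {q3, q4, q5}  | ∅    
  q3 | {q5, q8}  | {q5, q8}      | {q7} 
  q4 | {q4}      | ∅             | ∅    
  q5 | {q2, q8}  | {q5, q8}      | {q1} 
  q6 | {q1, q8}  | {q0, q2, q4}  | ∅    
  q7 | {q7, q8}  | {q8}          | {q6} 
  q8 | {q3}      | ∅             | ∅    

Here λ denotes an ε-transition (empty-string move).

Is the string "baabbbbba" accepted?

Start in {q0}.
Read 'b': {q0} → {q8}.
Read 'a': {q8} → {q3, q6, q7}.
Read 'a': {q3, q6, q7} → {q1, q5, q6, q7, q8}.
Read 'b': {q1, q5, q6, q7, q8} → {q0, q1, q2, q4, q5, q8}.
Read 'b': {q0, q1, q2, q4, q5, q8} → {q1, q3, q4, q5, q6, q7, q8}.
Read 'b': {q1, q3, q4, q5, q6, q7, q8} → {q0, q1, q2, q4, q5, q8}.
Read 'b': {q0, q1, q2, q4, q5, q8} → {q1, q3, q4, q5, q6, q7, q8}.
Read 'b': {q1, q3, q4, q5, q6, q7, q8} → {q0, q1, q2, q4, q5, q8}.
Read 'a': {q0, q1, q2, q4, q5, q8} → {q0, q2, q3, q4, q6, q7, q8}.
The final set {q0, q2, q3, q4, q6, q7, q8} contains the accepting states q3, q7.

Yes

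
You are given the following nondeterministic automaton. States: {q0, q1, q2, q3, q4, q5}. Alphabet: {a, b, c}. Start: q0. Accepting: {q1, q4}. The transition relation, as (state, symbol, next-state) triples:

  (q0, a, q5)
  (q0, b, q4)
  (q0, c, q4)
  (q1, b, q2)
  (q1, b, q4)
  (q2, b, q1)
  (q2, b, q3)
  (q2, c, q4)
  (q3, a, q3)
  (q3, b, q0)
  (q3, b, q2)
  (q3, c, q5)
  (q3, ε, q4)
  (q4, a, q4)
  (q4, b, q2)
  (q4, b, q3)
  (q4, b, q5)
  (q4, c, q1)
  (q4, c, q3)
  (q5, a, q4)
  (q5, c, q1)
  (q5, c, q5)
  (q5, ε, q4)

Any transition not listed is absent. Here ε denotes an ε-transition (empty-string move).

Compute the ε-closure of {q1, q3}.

{q1, q3, q4}

Begin with {q1, q3}.
ε-move q3 → q4; add q4.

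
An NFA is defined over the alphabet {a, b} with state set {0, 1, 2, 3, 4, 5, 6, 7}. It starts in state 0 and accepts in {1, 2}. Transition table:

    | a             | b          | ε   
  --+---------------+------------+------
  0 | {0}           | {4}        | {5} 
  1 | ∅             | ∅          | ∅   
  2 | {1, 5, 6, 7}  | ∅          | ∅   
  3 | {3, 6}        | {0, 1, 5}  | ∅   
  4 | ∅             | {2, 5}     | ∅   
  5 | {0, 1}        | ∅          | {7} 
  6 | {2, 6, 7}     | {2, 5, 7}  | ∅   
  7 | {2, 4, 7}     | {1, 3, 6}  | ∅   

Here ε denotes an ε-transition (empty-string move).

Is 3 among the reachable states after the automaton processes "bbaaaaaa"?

No

Start: ε-closure({0}) = {0, 5, 7}.
Read 'b': {0, 5, 7} → {1, 3, 4, 6}.
Read 'b': {1, 3, 4, 6} → {0, 1, 2, 5, 7}.
Read 'a': {0, 1, 2, 5, 7} → {0, 1, 2, 4, 5, 6, 7}.
Read 'a': {0, 1, 2, 4, 5, 6, 7} → {0, 1, 2, 4, 5, 6, 7}.
Read 'a': {0, 1, 2, 4, 5, 6, 7} → {0, 1, 2, 4, 5, 6, 7}.
Read 'a': {0, 1, 2, 4, 5, 6, 7} → {0, 1, 2, 4, 5, 6, 7}.
Read 'a': {0, 1, 2, 4, 5, 6, 7} → {0, 1, 2, 4, 5, 6, 7}.
Read 'a': {0, 1, 2, 4, 5, 6, 7} → {0, 1, 2, 4, 5, 6, 7}.
State 3 is not in {0, 1, 2, 4, 5, 6, 7}.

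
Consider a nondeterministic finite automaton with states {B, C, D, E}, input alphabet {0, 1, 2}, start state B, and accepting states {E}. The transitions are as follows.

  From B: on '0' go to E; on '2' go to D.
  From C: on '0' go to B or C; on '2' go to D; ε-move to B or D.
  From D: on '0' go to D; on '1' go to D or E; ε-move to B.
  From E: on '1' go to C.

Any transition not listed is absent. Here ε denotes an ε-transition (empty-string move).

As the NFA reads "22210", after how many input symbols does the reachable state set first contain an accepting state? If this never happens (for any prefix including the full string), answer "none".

4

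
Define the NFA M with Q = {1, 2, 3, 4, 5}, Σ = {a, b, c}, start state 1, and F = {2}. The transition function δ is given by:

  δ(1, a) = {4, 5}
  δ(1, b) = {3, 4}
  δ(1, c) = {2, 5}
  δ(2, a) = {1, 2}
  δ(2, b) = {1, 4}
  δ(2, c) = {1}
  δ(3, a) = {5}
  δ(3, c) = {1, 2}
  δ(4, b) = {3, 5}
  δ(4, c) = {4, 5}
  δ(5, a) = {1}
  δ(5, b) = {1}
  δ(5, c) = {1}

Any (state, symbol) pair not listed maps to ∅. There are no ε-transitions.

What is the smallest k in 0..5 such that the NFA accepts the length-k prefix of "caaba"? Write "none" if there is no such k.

1

Start in {1}.
Read 'c': 1→{2, 5}; now {2, 5}.
None of the earlier sets intersect F, but {2, 5} does.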